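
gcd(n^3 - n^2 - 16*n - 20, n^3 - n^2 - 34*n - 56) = n + 2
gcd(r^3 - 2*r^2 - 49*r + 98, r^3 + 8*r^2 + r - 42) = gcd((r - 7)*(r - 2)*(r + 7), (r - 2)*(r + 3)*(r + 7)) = r^2 + 5*r - 14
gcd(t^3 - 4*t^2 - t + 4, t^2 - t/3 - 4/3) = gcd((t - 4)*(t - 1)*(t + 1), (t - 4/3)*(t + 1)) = t + 1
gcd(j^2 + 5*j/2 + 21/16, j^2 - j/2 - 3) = 1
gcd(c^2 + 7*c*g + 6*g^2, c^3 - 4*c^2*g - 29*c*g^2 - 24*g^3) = c + g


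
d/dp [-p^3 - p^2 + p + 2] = -3*p^2 - 2*p + 1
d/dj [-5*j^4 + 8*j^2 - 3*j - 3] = -20*j^3 + 16*j - 3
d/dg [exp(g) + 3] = exp(g)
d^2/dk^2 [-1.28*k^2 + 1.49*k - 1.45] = -2.56000000000000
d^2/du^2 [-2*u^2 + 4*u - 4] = -4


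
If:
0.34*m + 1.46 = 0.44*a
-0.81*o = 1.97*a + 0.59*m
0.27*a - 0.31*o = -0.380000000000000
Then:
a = 0.45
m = -3.71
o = 1.62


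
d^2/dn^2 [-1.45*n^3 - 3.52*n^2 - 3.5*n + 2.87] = -8.7*n - 7.04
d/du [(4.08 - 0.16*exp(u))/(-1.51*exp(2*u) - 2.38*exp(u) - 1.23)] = (-0.2416*exp(2*u) + 12.3216*exp(u) + 9.9072)*exp(u)/(2.2801*exp(4*u) + 7.1876*exp(3*u) + 9.379*exp(2*u) + 5.8548*exp(u) + 1.5129)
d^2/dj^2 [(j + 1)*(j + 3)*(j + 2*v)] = 6*j + 4*v + 8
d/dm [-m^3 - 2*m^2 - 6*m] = -3*m^2 - 4*m - 6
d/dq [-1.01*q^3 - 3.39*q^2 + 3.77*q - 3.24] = -3.03*q^2 - 6.78*q + 3.77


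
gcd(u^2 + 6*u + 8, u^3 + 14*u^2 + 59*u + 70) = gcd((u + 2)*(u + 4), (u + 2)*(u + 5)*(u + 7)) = u + 2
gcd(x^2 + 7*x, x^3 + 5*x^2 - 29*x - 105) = x + 7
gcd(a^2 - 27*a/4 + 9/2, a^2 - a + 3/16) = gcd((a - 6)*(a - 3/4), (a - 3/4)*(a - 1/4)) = a - 3/4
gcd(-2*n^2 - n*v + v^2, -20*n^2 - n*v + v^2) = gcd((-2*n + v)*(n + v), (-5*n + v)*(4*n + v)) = 1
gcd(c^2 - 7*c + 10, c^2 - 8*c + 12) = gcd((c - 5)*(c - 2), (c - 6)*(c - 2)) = c - 2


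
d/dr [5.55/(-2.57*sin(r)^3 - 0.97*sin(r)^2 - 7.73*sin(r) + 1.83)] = (42.7905*sin(r)^2 + 10.767*sin(r) + 42.9015)*cos(r)/(2.57*sin(r)^3 + 0.97*sin(r)^2 + 7.73*sin(r) - 1.83)^2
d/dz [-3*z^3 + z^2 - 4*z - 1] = -9*z^2 + 2*z - 4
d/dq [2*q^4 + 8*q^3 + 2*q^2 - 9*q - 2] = 8*q^3 + 24*q^2 + 4*q - 9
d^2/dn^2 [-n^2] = -2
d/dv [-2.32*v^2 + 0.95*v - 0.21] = 0.95 - 4.64*v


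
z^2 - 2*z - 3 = (z - 3)*(z + 1)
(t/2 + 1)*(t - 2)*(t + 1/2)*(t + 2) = t^4/2 + 5*t^3/4 - 3*t^2/2 - 5*t - 2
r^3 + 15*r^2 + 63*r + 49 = (r + 1)*(r + 7)^2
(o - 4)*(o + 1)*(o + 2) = o^3 - o^2 - 10*o - 8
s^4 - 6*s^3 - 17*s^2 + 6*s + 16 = (s - 8)*(s - 1)*(s + 1)*(s + 2)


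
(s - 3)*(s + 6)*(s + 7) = s^3 + 10*s^2 + 3*s - 126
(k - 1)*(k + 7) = k^2 + 6*k - 7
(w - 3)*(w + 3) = w^2 - 9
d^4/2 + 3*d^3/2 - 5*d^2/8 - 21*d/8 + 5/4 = (d/2 + 1)*(d - 1)*(d - 1/2)*(d + 5/2)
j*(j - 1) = j^2 - j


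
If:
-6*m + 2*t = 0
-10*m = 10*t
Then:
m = 0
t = 0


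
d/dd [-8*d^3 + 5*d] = 5 - 24*d^2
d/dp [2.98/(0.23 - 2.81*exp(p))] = 8.3738*exp(p)/(2.81*exp(p) - 0.23)^2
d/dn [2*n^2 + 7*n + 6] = 4*n + 7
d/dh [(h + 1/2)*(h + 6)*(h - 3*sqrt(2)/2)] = 3*h^2 - 3*sqrt(2)*h + 13*h - 39*sqrt(2)/4 + 3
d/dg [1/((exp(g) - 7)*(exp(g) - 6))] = (13 - 2*exp(g))*exp(g)/(exp(4*g) - 26*exp(3*g) + 253*exp(2*g) - 1092*exp(g) + 1764)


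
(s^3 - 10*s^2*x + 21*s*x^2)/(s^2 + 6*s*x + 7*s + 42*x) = s*(s^2 - 10*s*x + 21*x^2)/(s^2 + 6*s*x + 7*s + 42*x)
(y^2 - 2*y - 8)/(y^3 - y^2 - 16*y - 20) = (y - 4)/(y^2 - 3*y - 10)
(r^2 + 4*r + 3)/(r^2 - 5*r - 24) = (r + 1)/(r - 8)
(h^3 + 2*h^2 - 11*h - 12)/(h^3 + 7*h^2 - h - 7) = (h^2 + h - 12)/(h^2 + 6*h - 7)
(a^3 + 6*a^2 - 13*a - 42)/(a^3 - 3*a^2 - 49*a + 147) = (a + 2)/(a - 7)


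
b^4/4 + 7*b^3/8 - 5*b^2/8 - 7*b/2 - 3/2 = (b/4 + 1/2)*(b - 2)*(b + 1/2)*(b + 3)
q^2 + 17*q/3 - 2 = (q - 1/3)*(q + 6)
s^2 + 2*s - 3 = (s - 1)*(s + 3)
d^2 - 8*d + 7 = (d - 7)*(d - 1)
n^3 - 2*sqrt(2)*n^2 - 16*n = n*(n - 4*sqrt(2))*(n + 2*sqrt(2))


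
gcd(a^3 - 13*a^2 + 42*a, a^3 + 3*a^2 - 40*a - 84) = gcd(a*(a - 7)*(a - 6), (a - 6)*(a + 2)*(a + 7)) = a - 6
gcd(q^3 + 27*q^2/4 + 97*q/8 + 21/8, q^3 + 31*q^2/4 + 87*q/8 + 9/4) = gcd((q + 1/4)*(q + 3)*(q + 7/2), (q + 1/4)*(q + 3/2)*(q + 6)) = q + 1/4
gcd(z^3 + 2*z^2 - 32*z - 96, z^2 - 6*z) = z - 6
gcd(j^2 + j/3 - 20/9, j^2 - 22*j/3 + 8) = j - 4/3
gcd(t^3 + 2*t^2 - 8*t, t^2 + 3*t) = t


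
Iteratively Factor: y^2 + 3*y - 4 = (y - 1)*(y + 4)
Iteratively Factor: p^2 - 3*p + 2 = (p - 2)*(p - 1)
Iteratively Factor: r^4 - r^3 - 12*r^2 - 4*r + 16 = (r + 2)*(r^3 - 3*r^2 - 6*r + 8) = (r + 2)^2*(r^2 - 5*r + 4) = (r - 4)*(r + 2)^2*(r - 1)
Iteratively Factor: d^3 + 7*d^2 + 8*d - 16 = (d + 4)*(d^2 + 3*d - 4) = (d - 1)*(d + 4)*(d + 4)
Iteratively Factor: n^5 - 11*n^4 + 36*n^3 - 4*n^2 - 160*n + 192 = (n - 2)*(n^4 - 9*n^3 + 18*n^2 + 32*n - 96) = (n - 4)*(n - 2)*(n^3 - 5*n^2 - 2*n + 24) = (n - 4)^2*(n - 2)*(n^2 - n - 6) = (n - 4)^2*(n - 3)*(n - 2)*(n + 2)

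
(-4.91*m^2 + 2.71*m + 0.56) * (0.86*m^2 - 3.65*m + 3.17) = -4.2226*m^4 + 20.2521*m^3 - 24.9746*m^2 + 6.5467*m + 1.7752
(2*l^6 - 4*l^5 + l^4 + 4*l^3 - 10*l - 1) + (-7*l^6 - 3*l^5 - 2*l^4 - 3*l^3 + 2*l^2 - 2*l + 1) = -5*l^6 - 7*l^5 - l^4 + l^3 + 2*l^2 - 12*l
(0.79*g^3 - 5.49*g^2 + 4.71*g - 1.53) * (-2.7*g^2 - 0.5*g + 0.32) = -2.133*g^5 + 14.428*g^4 - 9.7192*g^3 + 0.0191999999999997*g^2 + 2.2722*g - 0.4896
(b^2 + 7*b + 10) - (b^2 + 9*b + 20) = -2*b - 10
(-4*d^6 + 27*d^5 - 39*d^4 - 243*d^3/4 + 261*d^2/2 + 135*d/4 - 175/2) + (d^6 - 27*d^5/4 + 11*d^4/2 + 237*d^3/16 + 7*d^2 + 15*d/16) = -3*d^6 + 81*d^5/4 - 67*d^4/2 - 735*d^3/16 + 275*d^2/2 + 555*d/16 - 175/2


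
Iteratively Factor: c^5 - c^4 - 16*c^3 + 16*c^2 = (c + 4)*(c^4 - 5*c^3 + 4*c^2) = (c - 4)*(c + 4)*(c^3 - c^2) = (c - 4)*(c - 1)*(c + 4)*(c^2) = c*(c - 4)*(c - 1)*(c + 4)*(c)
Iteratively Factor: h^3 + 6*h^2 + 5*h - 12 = (h + 3)*(h^2 + 3*h - 4) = (h + 3)*(h + 4)*(h - 1)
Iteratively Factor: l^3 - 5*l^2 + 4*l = (l - 1)*(l^2 - 4*l) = l*(l - 1)*(l - 4)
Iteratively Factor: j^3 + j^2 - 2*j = (j - 1)*(j^2 + 2*j) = (j - 1)*(j + 2)*(j)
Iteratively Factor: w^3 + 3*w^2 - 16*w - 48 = (w + 4)*(w^2 - w - 12) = (w + 3)*(w + 4)*(w - 4)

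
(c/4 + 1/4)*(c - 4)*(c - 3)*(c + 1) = c^4/4 - 5*c^3/4 - c^2/4 + 17*c/4 + 3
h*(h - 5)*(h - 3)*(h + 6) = h^4 - 2*h^3 - 33*h^2 + 90*h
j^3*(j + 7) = j^4 + 7*j^3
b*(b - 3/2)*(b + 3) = b^3 + 3*b^2/2 - 9*b/2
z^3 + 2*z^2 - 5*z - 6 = (z - 2)*(z + 1)*(z + 3)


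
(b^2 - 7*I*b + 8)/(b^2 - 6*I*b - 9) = (-b^2 + 7*I*b - 8)/(-b^2 + 6*I*b + 9)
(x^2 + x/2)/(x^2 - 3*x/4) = 2*(2*x + 1)/(4*x - 3)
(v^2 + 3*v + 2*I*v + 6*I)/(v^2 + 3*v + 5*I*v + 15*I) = (v + 2*I)/(v + 5*I)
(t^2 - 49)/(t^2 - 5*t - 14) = (t + 7)/(t + 2)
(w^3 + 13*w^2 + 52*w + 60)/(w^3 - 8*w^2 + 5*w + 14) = (w^3 + 13*w^2 + 52*w + 60)/(w^3 - 8*w^2 + 5*w + 14)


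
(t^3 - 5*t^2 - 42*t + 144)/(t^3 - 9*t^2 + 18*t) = (t^2 - 2*t - 48)/(t*(t - 6))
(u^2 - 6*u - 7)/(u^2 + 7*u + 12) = (u^2 - 6*u - 7)/(u^2 + 7*u + 12)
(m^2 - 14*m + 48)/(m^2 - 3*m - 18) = (m - 8)/(m + 3)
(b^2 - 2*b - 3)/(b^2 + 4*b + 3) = (b - 3)/(b + 3)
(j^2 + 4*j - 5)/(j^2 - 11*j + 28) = (j^2 + 4*j - 5)/(j^2 - 11*j + 28)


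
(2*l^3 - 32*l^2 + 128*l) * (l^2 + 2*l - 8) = 2*l^5 - 28*l^4 + 48*l^3 + 512*l^2 - 1024*l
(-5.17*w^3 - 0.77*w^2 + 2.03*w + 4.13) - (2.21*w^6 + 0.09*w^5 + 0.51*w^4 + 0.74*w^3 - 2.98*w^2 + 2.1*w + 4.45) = -2.21*w^6 - 0.09*w^5 - 0.51*w^4 - 5.91*w^3 + 2.21*w^2 - 0.0700000000000003*w - 0.32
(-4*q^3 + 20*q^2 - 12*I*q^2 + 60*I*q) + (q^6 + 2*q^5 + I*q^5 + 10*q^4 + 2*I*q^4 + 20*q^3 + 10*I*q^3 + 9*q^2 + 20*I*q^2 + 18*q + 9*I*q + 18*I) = q^6 + 2*q^5 + I*q^5 + 10*q^4 + 2*I*q^4 + 16*q^3 + 10*I*q^3 + 29*q^2 + 8*I*q^2 + 18*q + 69*I*q + 18*I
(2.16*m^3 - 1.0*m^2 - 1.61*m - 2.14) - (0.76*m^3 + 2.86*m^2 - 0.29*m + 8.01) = 1.4*m^3 - 3.86*m^2 - 1.32*m - 10.15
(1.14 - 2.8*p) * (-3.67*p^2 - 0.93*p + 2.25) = 10.276*p^3 - 1.5798*p^2 - 7.3602*p + 2.565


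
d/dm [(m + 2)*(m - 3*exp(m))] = m - (m + 2)*(3*exp(m) - 1) - 3*exp(m)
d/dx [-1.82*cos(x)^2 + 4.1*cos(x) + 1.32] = (3.64*cos(x) - 4.1)*sin(x)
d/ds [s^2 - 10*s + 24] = 2*s - 10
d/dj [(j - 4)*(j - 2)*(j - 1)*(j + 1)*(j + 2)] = 5*j^4 - 16*j^3 - 15*j^2 + 40*j + 4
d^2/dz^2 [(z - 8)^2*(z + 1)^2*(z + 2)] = 20*z^3 - 144*z^2 + 30*z + 356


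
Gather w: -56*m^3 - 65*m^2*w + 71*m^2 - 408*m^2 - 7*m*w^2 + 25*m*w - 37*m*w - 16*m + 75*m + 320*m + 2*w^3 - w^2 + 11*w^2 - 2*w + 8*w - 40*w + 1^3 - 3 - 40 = -56*m^3 - 337*m^2 + 379*m + 2*w^3 + w^2*(10 - 7*m) + w*(-65*m^2 - 12*m - 34) - 42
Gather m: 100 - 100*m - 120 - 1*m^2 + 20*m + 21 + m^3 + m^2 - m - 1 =m^3 - 81*m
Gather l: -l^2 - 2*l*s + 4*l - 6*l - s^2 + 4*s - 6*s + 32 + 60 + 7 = -l^2 + l*(-2*s - 2) - s^2 - 2*s + 99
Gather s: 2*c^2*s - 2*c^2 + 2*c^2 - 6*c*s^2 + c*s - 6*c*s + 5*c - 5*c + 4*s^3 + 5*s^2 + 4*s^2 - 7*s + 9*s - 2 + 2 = 4*s^3 + s^2*(9 - 6*c) + s*(2*c^2 - 5*c + 2)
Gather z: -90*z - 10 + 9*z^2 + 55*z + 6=9*z^2 - 35*z - 4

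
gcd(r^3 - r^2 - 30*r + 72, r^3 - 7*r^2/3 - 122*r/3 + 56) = r + 6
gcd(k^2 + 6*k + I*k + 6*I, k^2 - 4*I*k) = 1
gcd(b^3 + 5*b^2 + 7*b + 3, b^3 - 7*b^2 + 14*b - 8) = 1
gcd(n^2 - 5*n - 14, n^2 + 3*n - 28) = 1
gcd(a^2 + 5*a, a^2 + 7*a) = a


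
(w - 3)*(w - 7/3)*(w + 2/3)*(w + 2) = w^4 - 8*w^3/3 - 53*w^2/9 + 104*w/9 + 28/3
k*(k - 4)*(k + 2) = k^3 - 2*k^2 - 8*k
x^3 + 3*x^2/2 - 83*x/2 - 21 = (x - 6)*(x + 1/2)*(x + 7)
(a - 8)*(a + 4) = a^2 - 4*a - 32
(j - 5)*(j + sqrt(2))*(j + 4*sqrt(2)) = j^3 - 5*j^2 + 5*sqrt(2)*j^2 - 25*sqrt(2)*j + 8*j - 40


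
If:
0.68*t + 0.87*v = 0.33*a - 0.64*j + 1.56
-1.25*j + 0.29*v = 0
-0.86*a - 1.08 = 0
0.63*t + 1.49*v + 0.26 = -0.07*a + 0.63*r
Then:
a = -1.26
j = 0.232*v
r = 0.867314659197012*v + 1.9578420515493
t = 1.68467852257182 - 1.49776470588235*v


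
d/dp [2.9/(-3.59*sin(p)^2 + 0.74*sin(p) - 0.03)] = (20.822*sin(p) - 2.146)*cos(p)/(3.59*sin(p)^2 - 0.74*sin(p) + 0.03)^2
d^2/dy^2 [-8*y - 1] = 0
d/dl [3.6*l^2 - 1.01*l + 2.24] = 7.2*l - 1.01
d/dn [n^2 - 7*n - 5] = 2*n - 7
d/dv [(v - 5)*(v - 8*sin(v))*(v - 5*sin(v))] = (5 - v)*(v - 8*sin(v))*(5*cos(v) - 1) + (5 - v)*(v - 5*sin(v))*(8*cos(v) - 1) + (v - 8*sin(v))*(v - 5*sin(v))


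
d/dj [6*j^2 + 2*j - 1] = 12*j + 2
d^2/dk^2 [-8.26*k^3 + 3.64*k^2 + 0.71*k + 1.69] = 7.28 - 49.56*k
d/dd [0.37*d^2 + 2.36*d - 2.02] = 0.74*d + 2.36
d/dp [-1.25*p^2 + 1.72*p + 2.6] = 1.72 - 2.5*p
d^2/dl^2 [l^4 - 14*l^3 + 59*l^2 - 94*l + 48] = 12*l^2 - 84*l + 118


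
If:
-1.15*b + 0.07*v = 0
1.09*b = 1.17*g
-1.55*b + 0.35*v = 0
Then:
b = 0.00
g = 0.00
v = 0.00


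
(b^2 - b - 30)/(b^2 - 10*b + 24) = (b + 5)/(b - 4)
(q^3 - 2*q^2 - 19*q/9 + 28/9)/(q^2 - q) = q - 1 - 28/(9*q)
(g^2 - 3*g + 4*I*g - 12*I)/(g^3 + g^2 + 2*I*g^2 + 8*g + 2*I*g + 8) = (g - 3)/(g^2 + g*(1 - 2*I) - 2*I)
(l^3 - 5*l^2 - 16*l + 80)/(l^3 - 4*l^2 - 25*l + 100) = (l + 4)/(l + 5)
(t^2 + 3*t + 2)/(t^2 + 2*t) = (t + 1)/t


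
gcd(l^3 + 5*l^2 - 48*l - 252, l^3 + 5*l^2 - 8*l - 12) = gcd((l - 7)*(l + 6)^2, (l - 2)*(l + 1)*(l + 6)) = l + 6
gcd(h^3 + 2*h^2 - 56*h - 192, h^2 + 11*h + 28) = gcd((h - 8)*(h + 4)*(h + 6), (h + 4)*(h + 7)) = h + 4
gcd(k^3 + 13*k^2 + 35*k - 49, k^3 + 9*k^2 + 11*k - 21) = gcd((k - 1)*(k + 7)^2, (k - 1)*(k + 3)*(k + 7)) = k^2 + 6*k - 7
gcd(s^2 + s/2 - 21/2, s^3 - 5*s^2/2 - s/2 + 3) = 1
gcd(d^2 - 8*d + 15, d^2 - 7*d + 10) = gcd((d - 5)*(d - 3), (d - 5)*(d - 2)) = d - 5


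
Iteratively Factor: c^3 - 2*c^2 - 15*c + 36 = (c + 4)*(c^2 - 6*c + 9) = (c - 3)*(c + 4)*(c - 3)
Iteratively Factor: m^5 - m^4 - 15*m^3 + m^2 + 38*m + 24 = (m - 2)*(m^4 + m^3 - 13*m^2 - 25*m - 12) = (m - 2)*(m + 3)*(m^3 - 2*m^2 - 7*m - 4) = (m - 2)*(m + 1)*(m + 3)*(m^2 - 3*m - 4) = (m - 2)*(m + 1)^2*(m + 3)*(m - 4)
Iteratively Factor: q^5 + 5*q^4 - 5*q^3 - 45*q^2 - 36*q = (q + 1)*(q^4 + 4*q^3 - 9*q^2 - 36*q) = (q + 1)*(q + 4)*(q^3 - 9*q) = q*(q + 1)*(q + 4)*(q^2 - 9) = q*(q - 3)*(q + 1)*(q + 4)*(q + 3)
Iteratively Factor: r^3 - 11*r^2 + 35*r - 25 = (r - 1)*(r^2 - 10*r + 25) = (r - 5)*(r - 1)*(r - 5)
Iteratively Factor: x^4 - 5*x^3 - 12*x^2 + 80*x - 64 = (x - 4)*(x^3 - x^2 - 16*x + 16) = (x - 4)*(x - 1)*(x^2 - 16) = (x - 4)*(x - 1)*(x + 4)*(x - 4)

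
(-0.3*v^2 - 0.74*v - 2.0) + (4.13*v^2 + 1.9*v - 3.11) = 3.83*v^2 + 1.16*v - 5.11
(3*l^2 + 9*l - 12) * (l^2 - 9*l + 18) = 3*l^4 - 18*l^3 - 39*l^2 + 270*l - 216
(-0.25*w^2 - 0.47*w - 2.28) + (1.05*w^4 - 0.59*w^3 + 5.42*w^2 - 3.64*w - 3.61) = 1.05*w^4 - 0.59*w^3 + 5.17*w^2 - 4.11*w - 5.89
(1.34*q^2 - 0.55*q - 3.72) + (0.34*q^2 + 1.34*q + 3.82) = 1.68*q^2 + 0.79*q + 0.0999999999999996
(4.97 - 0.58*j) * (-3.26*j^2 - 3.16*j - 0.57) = 1.8908*j^3 - 14.3694*j^2 - 15.3746*j - 2.8329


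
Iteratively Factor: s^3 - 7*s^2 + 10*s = (s - 5)*(s^2 - 2*s) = (s - 5)*(s - 2)*(s)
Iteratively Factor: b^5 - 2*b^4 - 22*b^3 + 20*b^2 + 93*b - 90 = (b - 1)*(b^4 - b^3 - 23*b^2 - 3*b + 90) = (b - 1)*(b + 3)*(b^3 - 4*b^2 - 11*b + 30) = (b - 2)*(b - 1)*(b + 3)*(b^2 - 2*b - 15) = (b - 2)*(b - 1)*(b + 3)^2*(b - 5)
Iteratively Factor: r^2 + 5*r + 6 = (r + 3)*(r + 2)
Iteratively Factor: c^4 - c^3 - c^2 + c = (c + 1)*(c^3 - 2*c^2 + c) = (c - 1)*(c + 1)*(c^2 - c) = (c - 1)^2*(c + 1)*(c)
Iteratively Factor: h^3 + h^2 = (h)*(h^2 + h) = h*(h + 1)*(h)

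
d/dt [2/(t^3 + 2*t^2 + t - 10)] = 2*(-3*t^2 - 4*t - 1)/(t^3 + 2*t^2 + t - 10)^2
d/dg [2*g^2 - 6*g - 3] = 4*g - 6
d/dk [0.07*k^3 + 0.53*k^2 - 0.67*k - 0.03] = 0.21*k^2 + 1.06*k - 0.67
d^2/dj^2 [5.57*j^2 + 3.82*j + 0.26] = 11.1400000000000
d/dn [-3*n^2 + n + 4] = 1 - 6*n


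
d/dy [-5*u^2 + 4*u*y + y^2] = 4*u + 2*y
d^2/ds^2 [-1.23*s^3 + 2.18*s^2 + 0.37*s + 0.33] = 4.36 - 7.38*s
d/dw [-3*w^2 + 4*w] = 4 - 6*w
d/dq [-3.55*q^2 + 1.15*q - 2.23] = 1.15 - 7.1*q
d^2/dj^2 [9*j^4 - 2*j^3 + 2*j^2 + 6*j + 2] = 108*j^2 - 12*j + 4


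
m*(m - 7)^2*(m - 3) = m^4 - 17*m^3 + 91*m^2 - 147*m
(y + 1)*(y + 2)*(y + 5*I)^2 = y^4 + 3*y^3 + 10*I*y^3 - 23*y^2 + 30*I*y^2 - 75*y + 20*I*y - 50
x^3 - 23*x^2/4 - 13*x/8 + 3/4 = (x - 6)*(x - 1/4)*(x + 1/2)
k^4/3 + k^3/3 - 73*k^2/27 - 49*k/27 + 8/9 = (k/3 + 1)*(k - 8/3)*(k - 1/3)*(k + 1)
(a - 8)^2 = a^2 - 16*a + 64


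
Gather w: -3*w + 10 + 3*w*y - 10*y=w*(3*y - 3) - 10*y + 10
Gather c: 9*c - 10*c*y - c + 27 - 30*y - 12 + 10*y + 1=c*(8 - 10*y) - 20*y + 16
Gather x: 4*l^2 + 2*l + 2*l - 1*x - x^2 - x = 4*l^2 + 4*l - x^2 - 2*x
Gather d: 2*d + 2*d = 4*d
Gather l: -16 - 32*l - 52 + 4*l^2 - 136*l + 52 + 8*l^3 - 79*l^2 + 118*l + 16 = 8*l^3 - 75*l^2 - 50*l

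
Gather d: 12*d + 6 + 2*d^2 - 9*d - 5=2*d^2 + 3*d + 1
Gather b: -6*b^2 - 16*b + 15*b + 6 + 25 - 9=-6*b^2 - b + 22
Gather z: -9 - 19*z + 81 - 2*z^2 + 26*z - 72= -2*z^2 + 7*z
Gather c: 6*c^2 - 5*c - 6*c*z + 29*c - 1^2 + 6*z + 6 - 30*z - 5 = 6*c^2 + c*(24 - 6*z) - 24*z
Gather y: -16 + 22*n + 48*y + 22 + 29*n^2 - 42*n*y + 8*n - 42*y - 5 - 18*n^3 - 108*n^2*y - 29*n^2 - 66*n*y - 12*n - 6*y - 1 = -18*n^3 + 18*n + y*(-108*n^2 - 108*n)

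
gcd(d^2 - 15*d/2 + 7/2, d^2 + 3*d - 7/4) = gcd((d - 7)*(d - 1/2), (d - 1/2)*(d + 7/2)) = d - 1/2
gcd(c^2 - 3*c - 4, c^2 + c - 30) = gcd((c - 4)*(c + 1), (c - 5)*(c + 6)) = 1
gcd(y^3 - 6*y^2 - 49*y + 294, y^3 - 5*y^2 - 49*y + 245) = y^2 - 49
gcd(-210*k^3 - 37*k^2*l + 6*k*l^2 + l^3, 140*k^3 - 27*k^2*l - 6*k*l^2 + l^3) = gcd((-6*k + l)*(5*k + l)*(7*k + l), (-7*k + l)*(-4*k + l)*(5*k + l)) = 5*k + l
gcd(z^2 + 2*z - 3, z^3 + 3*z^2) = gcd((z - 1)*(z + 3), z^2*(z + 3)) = z + 3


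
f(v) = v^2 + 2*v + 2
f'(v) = 2*v + 2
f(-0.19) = 1.66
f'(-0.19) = 1.62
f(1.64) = 7.97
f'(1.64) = 5.28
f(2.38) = 12.42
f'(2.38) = 6.76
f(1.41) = 6.81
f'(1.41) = 4.82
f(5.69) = 45.76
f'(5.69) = 13.38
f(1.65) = 8.02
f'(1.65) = 5.30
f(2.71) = 14.76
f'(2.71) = 7.42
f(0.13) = 2.28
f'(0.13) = 2.26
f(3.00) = 17.00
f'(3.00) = 8.00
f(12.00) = 170.00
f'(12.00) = 26.00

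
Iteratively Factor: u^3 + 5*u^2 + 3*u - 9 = (u - 1)*(u^2 + 6*u + 9) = (u - 1)*(u + 3)*(u + 3)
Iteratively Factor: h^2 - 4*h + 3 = (h - 1)*(h - 3)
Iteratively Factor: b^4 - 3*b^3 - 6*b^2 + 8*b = (b - 1)*(b^3 - 2*b^2 - 8*b) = (b - 1)*(b + 2)*(b^2 - 4*b) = b*(b - 1)*(b + 2)*(b - 4)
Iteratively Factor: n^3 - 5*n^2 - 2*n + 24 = (n + 2)*(n^2 - 7*n + 12) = (n - 3)*(n + 2)*(n - 4)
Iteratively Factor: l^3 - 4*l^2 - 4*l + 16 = (l + 2)*(l^2 - 6*l + 8) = (l - 2)*(l + 2)*(l - 4)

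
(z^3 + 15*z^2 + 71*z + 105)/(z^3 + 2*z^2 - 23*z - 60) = (z^2 + 12*z + 35)/(z^2 - z - 20)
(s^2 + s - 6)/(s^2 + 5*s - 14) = (s + 3)/(s + 7)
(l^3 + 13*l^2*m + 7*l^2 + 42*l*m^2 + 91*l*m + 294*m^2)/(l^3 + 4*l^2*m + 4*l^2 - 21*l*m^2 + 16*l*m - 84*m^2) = (l^2 + 6*l*m + 7*l + 42*m)/(l^2 - 3*l*m + 4*l - 12*m)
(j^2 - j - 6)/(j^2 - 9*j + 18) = (j + 2)/(j - 6)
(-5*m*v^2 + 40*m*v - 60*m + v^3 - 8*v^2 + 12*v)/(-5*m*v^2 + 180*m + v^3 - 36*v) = (v - 2)/(v + 6)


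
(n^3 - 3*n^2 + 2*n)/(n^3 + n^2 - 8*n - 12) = n*(n^2 - 3*n + 2)/(n^3 + n^2 - 8*n - 12)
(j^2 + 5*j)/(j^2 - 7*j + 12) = j*(j + 5)/(j^2 - 7*j + 12)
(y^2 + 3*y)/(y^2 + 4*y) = (y + 3)/(y + 4)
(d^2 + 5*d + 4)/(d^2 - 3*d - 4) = (d + 4)/(d - 4)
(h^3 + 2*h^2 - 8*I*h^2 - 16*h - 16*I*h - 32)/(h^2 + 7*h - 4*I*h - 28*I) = (h^2 + h*(2 - 4*I) - 8*I)/(h + 7)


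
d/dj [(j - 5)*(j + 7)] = 2*j + 2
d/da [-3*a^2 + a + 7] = 1 - 6*a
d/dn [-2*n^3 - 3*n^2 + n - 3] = -6*n^2 - 6*n + 1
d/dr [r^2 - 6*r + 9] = 2*r - 6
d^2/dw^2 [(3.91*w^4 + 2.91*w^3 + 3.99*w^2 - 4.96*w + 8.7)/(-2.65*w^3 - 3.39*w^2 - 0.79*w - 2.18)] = (-5.6843418860808e-14*w^8 - 77.2526320000006*w^6 + 318.242304*w^5 - 401.964288*w^4 - 881.55676*w^3 - 1129.146192*w^2 - 141.146676*w + 62.721764)/(18.609625*w^9 + 71.418825*w^8 + 108.00552*w^7 + 127.467159*w^6 + 149.702052*w^5 + 108.888411*w^4 + 73.304167*w^3 + 52.413522*w^2 + 11.263188*w + 10.360232)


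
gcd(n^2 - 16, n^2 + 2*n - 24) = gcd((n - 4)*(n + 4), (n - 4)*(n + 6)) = n - 4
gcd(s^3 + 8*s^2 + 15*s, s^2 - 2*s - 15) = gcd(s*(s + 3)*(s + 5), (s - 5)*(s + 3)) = s + 3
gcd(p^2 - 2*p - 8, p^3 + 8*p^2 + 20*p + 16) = p + 2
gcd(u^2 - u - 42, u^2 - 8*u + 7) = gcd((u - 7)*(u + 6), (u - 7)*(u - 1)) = u - 7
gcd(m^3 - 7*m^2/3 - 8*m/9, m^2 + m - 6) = 1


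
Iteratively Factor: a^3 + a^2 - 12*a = (a)*(a^2 + a - 12) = a*(a - 3)*(a + 4)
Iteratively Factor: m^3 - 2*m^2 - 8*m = (m + 2)*(m^2 - 4*m) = (m - 4)*(m + 2)*(m)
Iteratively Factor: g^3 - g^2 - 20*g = (g - 5)*(g^2 + 4*g) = (g - 5)*(g + 4)*(g)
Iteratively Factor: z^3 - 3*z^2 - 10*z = (z - 5)*(z^2 + 2*z) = (z - 5)*(z + 2)*(z)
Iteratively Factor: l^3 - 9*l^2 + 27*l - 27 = (l - 3)*(l^2 - 6*l + 9) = (l - 3)^2*(l - 3)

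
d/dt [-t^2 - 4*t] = -2*t - 4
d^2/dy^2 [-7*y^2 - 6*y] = -14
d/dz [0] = 0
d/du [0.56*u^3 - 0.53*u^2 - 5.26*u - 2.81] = 1.68*u^2 - 1.06*u - 5.26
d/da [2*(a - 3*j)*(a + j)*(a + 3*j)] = 6*a^2 + 4*a*j - 18*j^2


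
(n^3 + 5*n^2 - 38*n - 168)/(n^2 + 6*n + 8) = (n^2 + n - 42)/(n + 2)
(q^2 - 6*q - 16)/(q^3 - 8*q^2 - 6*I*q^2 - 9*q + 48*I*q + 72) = (q + 2)/(q^2 - 6*I*q - 9)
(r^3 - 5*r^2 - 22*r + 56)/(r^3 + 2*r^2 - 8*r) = (r - 7)/r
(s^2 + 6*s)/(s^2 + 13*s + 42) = s/(s + 7)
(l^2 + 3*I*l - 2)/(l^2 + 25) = (l^2 + 3*I*l - 2)/(l^2 + 25)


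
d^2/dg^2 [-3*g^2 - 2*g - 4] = -6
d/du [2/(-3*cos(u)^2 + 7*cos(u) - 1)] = 2*(7 - 6*cos(u))*sin(u)/(3*cos(u)^2 - 7*cos(u) + 1)^2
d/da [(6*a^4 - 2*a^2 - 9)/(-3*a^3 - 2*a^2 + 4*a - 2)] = (-18*a^6 - 24*a^5 + 66*a^4 - 48*a^3 - 89*a^2 - 28*a + 36)/(9*a^6 + 12*a^5 - 20*a^4 - 4*a^3 + 24*a^2 - 16*a + 4)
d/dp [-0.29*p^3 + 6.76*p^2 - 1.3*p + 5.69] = -0.87*p^2 + 13.52*p - 1.3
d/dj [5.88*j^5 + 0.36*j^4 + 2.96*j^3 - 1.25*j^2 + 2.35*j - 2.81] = 29.4*j^4 + 1.44*j^3 + 8.88*j^2 - 2.5*j + 2.35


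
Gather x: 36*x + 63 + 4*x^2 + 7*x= 4*x^2 + 43*x + 63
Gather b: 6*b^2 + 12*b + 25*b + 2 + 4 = 6*b^2 + 37*b + 6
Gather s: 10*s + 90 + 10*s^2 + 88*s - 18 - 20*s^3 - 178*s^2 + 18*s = -20*s^3 - 168*s^2 + 116*s + 72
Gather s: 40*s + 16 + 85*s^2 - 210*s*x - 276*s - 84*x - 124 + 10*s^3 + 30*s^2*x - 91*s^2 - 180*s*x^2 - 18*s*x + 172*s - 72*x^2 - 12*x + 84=10*s^3 + s^2*(30*x - 6) + s*(-180*x^2 - 228*x - 64) - 72*x^2 - 96*x - 24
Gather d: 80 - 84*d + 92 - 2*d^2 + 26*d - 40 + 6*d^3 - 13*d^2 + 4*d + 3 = 6*d^3 - 15*d^2 - 54*d + 135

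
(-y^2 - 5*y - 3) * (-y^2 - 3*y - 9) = y^4 + 8*y^3 + 27*y^2 + 54*y + 27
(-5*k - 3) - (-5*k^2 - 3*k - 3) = 5*k^2 - 2*k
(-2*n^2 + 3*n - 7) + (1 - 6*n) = -2*n^2 - 3*n - 6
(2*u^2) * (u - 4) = 2*u^3 - 8*u^2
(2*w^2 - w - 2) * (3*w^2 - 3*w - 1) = 6*w^4 - 9*w^3 - 5*w^2 + 7*w + 2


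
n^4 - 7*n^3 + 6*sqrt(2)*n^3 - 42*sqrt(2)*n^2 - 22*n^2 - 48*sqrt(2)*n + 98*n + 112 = (n - 8)*(n + 1)*(n - sqrt(2))*(n + 7*sqrt(2))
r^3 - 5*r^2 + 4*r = r*(r - 4)*(r - 1)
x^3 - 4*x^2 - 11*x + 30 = (x - 5)*(x - 2)*(x + 3)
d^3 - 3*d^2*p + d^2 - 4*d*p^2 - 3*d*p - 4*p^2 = (d + 1)*(d - 4*p)*(d + p)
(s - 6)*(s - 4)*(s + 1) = s^3 - 9*s^2 + 14*s + 24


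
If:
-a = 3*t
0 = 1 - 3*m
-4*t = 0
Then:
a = 0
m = 1/3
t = 0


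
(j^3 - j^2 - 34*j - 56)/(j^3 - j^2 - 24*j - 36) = (j^2 - 3*j - 28)/(j^2 - 3*j - 18)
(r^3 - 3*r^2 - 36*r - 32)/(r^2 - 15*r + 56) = (r^2 + 5*r + 4)/(r - 7)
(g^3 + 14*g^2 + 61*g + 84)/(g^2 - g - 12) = (g^2 + 11*g + 28)/(g - 4)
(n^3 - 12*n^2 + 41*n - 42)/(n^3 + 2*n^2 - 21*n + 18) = (n^2 - 9*n + 14)/(n^2 + 5*n - 6)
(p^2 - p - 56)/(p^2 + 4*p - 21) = (p - 8)/(p - 3)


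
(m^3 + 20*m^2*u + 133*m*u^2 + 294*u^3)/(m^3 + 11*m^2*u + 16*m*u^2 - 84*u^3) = (-m - 7*u)/(-m + 2*u)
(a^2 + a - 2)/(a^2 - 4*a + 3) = (a + 2)/(a - 3)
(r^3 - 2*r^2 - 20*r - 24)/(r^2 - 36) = (r^2 + 4*r + 4)/(r + 6)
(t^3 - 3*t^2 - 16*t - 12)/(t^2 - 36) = (t^2 + 3*t + 2)/(t + 6)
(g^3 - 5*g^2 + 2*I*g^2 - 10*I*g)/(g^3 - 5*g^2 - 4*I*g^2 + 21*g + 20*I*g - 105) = g*(g + 2*I)/(g^2 - 4*I*g + 21)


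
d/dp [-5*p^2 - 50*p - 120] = -10*p - 50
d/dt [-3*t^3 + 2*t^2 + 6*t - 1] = -9*t^2 + 4*t + 6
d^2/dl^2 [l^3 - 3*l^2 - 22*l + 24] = 6*l - 6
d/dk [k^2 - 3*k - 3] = 2*k - 3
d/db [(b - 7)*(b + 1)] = 2*b - 6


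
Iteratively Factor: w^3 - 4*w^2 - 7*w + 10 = (w - 1)*(w^2 - 3*w - 10) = (w - 1)*(w + 2)*(w - 5)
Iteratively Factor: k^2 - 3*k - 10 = (k + 2)*(k - 5)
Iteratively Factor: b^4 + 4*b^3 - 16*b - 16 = (b + 2)*(b^3 + 2*b^2 - 4*b - 8) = (b + 2)^2*(b^2 - 4) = (b + 2)^3*(b - 2)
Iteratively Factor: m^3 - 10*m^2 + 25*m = (m - 5)*(m^2 - 5*m) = (m - 5)^2*(m)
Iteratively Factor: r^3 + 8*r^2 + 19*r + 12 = (r + 4)*(r^2 + 4*r + 3) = (r + 3)*(r + 4)*(r + 1)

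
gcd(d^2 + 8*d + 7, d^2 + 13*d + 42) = d + 7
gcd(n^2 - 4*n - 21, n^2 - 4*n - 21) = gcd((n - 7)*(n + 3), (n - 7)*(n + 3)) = n^2 - 4*n - 21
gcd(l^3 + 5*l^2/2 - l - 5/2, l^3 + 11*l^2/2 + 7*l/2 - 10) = l^2 + 3*l/2 - 5/2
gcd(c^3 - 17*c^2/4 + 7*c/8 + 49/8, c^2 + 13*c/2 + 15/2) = 1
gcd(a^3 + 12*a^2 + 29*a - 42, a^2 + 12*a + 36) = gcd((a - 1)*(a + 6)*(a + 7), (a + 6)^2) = a + 6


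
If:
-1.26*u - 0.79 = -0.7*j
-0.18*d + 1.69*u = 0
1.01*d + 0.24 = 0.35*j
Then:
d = 0.16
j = 1.16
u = 0.02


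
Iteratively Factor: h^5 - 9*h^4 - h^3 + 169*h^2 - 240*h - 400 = (h - 5)*(h^4 - 4*h^3 - 21*h^2 + 64*h + 80) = (h - 5)*(h - 4)*(h^3 - 21*h - 20) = (h - 5)*(h - 4)*(h + 1)*(h^2 - h - 20) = (h - 5)*(h - 4)*(h + 1)*(h + 4)*(h - 5)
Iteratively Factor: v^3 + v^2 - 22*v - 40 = (v + 2)*(v^2 - v - 20) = (v - 5)*(v + 2)*(v + 4)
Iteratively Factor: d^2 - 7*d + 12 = (d - 4)*(d - 3)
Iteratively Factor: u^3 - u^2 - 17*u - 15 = (u + 1)*(u^2 - 2*u - 15) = (u + 1)*(u + 3)*(u - 5)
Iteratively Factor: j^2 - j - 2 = (j - 2)*(j + 1)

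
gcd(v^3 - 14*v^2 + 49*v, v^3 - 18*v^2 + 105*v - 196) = v^2 - 14*v + 49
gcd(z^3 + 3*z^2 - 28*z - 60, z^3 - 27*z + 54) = z + 6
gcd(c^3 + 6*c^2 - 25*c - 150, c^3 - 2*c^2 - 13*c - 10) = c - 5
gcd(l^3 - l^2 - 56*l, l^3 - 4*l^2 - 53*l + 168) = l^2 - l - 56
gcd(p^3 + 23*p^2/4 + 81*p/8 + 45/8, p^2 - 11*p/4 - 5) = p + 5/4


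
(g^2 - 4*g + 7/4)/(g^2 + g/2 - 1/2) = (g - 7/2)/(g + 1)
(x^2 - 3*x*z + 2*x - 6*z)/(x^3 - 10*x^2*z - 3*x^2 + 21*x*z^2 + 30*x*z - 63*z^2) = (x + 2)/(x^2 - 7*x*z - 3*x + 21*z)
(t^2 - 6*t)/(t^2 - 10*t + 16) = t*(t - 6)/(t^2 - 10*t + 16)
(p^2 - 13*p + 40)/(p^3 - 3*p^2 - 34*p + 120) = (p - 8)/(p^2 + 2*p - 24)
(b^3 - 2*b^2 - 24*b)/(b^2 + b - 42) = b*(b + 4)/(b + 7)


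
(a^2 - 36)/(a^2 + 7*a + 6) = (a - 6)/(a + 1)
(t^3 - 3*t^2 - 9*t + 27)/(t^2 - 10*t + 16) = (t^3 - 3*t^2 - 9*t + 27)/(t^2 - 10*t + 16)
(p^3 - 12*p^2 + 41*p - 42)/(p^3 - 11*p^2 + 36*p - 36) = (p - 7)/(p - 6)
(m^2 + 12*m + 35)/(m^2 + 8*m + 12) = (m^2 + 12*m + 35)/(m^2 + 8*m + 12)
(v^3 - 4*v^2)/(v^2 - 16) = v^2/(v + 4)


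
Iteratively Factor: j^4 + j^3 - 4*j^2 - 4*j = (j + 1)*(j^3 - 4*j) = j*(j + 1)*(j^2 - 4) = j*(j + 1)*(j + 2)*(j - 2)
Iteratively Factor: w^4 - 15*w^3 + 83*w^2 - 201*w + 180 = (w - 3)*(w^3 - 12*w^2 + 47*w - 60) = (w - 5)*(w - 3)*(w^2 - 7*w + 12) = (w - 5)*(w - 4)*(w - 3)*(w - 3)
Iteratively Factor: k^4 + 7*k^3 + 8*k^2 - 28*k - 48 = (k + 2)*(k^3 + 5*k^2 - 2*k - 24) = (k + 2)*(k + 4)*(k^2 + k - 6) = (k - 2)*(k + 2)*(k + 4)*(k + 3)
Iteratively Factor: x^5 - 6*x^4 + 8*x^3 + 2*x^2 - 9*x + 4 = (x - 4)*(x^4 - 2*x^3 + 2*x - 1) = (x - 4)*(x - 1)*(x^3 - x^2 - x + 1) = (x - 4)*(x - 1)^2*(x^2 - 1) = (x - 4)*(x - 1)^2*(x + 1)*(x - 1)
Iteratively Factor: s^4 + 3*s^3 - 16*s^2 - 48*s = (s)*(s^3 + 3*s^2 - 16*s - 48) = s*(s + 3)*(s^2 - 16) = s*(s + 3)*(s + 4)*(s - 4)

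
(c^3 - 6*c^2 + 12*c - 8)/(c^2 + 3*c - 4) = (c^3 - 6*c^2 + 12*c - 8)/(c^2 + 3*c - 4)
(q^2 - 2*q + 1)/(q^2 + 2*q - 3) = (q - 1)/(q + 3)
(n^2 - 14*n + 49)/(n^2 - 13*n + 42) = (n - 7)/(n - 6)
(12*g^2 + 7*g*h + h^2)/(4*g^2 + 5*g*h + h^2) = (3*g + h)/(g + h)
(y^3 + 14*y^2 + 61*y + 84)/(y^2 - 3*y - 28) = (y^2 + 10*y + 21)/(y - 7)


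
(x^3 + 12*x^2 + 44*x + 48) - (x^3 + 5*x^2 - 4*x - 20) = 7*x^2 + 48*x + 68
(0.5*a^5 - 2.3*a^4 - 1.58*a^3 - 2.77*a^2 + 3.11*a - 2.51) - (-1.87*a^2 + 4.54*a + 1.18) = 0.5*a^5 - 2.3*a^4 - 1.58*a^3 - 0.9*a^2 - 1.43*a - 3.69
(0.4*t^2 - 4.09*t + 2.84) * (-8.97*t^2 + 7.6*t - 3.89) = -3.588*t^4 + 39.7273*t^3 - 58.1148*t^2 + 37.4941*t - 11.0476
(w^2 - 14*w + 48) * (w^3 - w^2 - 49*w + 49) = w^5 - 15*w^4 + 13*w^3 + 687*w^2 - 3038*w + 2352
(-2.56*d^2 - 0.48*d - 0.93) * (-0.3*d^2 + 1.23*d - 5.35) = 0.768*d^4 - 3.0048*d^3 + 13.3846*d^2 + 1.4241*d + 4.9755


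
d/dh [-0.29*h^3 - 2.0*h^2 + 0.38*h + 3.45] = -0.87*h^2 - 4.0*h + 0.38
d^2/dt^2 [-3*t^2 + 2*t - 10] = -6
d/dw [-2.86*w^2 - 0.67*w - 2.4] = -5.72*w - 0.67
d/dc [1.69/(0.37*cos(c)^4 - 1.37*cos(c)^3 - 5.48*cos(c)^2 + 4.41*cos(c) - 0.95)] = (2.5012*cos(c)^3 - 6.9459*cos(c)^2 - 18.5224*cos(c) + 7.4529)*sin(c)/(-0.37*cos(c)^4 + 1.37*cos(c)^3 + 5.48*cos(c)^2 - 4.41*cos(c) + 0.95)^2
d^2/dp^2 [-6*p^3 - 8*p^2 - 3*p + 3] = -36*p - 16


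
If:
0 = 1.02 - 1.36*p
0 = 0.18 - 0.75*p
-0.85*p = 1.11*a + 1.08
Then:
No Solution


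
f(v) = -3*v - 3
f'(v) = -3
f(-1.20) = 0.60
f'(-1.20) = -3.00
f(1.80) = -8.40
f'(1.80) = -3.00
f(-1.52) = 1.56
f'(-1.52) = -3.00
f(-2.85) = 5.55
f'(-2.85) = -3.00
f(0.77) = -5.31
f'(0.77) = -3.00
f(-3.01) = 6.03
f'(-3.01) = -3.00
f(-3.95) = 8.85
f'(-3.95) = -3.00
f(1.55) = -7.65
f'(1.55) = -3.00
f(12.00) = -39.00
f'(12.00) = -3.00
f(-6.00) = 15.00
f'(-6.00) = -3.00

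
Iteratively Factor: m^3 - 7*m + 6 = (m - 2)*(m^2 + 2*m - 3) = (m - 2)*(m - 1)*(m + 3)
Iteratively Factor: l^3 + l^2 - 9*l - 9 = (l + 1)*(l^2 - 9) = (l - 3)*(l + 1)*(l + 3)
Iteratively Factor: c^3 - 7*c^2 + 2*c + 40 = (c - 4)*(c^2 - 3*c - 10) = (c - 4)*(c + 2)*(c - 5)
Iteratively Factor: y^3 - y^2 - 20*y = (y)*(y^2 - y - 20) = y*(y + 4)*(y - 5)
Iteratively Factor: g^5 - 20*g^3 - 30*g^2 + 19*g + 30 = (g + 1)*(g^4 - g^3 - 19*g^2 - 11*g + 30) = (g - 5)*(g + 1)*(g^3 + 4*g^2 + g - 6) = (g - 5)*(g + 1)*(g + 3)*(g^2 + g - 2) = (g - 5)*(g + 1)*(g + 2)*(g + 3)*(g - 1)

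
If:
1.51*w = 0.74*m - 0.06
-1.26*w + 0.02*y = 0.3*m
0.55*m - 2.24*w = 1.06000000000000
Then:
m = -1.77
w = -0.91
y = -83.82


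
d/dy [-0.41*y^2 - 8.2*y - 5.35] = -0.82*y - 8.2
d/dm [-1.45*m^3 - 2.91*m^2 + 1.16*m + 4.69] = -4.35*m^2 - 5.82*m + 1.16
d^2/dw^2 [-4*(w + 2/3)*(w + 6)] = -8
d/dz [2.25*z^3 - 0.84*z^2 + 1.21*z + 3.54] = 6.75*z^2 - 1.68*z + 1.21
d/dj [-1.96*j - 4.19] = -1.96000000000000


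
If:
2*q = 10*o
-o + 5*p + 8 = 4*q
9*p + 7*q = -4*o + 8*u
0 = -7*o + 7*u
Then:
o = 9/43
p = -31/43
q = 45/43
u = 9/43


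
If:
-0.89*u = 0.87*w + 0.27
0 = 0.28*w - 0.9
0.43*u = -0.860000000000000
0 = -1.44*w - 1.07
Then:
No Solution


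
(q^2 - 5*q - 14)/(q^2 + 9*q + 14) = (q - 7)/(q + 7)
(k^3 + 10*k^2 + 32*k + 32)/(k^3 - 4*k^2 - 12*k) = (k^2 + 8*k + 16)/(k*(k - 6))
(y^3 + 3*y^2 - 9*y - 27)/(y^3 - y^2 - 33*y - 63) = (y - 3)/(y - 7)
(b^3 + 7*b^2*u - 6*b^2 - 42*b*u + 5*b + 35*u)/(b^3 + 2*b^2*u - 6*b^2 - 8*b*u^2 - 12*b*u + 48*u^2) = (b^3 + 7*b^2*u - 6*b^2 - 42*b*u + 5*b + 35*u)/(b^3 + 2*b^2*u - 6*b^2 - 8*b*u^2 - 12*b*u + 48*u^2)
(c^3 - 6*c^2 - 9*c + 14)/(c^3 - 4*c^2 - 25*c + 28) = (c + 2)/(c + 4)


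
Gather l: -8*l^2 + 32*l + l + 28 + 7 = -8*l^2 + 33*l + 35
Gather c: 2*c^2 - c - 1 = 2*c^2 - c - 1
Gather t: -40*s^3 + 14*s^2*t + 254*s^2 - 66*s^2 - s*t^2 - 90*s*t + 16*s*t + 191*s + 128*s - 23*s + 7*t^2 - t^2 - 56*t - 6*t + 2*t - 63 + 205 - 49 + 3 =-40*s^3 + 188*s^2 + 296*s + t^2*(6 - s) + t*(14*s^2 - 74*s - 60) + 96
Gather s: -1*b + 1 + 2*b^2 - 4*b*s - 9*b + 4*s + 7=2*b^2 - 10*b + s*(4 - 4*b) + 8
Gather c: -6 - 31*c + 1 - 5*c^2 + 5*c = -5*c^2 - 26*c - 5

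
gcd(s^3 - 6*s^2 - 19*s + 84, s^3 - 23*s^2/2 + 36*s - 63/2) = s^2 - 10*s + 21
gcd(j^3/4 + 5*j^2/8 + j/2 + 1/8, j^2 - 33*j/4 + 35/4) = 1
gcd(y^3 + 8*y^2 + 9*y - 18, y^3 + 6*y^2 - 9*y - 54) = y^2 + 9*y + 18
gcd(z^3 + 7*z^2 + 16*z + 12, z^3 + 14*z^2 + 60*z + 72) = z + 2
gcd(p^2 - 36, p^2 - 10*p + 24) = p - 6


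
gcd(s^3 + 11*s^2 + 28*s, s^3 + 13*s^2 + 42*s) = s^2 + 7*s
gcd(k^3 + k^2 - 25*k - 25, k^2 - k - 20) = k - 5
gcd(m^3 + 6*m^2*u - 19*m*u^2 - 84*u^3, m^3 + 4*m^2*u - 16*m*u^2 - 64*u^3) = -m + 4*u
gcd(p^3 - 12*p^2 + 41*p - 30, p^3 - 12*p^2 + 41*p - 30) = p^3 - 12*p^2 + 41*p - 30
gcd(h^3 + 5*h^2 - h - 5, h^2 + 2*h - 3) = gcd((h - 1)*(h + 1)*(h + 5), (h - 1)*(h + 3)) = h - 1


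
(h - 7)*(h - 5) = h^2 - 12*h + 35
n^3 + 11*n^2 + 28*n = n*(n + 4)*(n + 7)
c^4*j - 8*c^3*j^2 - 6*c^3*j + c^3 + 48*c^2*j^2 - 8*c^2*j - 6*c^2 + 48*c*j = c*(c - 6)*(c - 8*j)*(c*j + 1)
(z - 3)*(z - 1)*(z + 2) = z^3 - 2*z^2 - 5*z + 6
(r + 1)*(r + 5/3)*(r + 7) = r^3 + 29*r^2/3 + 61*r/3 + 35/3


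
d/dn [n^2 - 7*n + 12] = 2*n - 7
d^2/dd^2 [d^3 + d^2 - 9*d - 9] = 6*d + 2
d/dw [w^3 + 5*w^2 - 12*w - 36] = 3*w^2 + 10*w - 12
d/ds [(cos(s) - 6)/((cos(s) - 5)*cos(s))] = (sin(s) + 30*sin(s)/cos(s)^2 - 12*tan(s))/(cos(s) - 5)^2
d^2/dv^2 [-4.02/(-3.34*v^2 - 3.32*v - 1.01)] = (-89.691024*v^2 - 89.153952*v + 4.02*(6.68*v + 3.32)*(13.36*v + 6.64) - 27.122136)/(3.34*v^2 + 3.32*v + 1.01)^3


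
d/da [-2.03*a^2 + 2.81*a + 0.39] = 2.81 - 4.06*a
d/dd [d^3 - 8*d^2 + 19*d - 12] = 3*d^2 - 16*d + 19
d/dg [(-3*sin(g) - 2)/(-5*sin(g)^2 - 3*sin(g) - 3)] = (-15*sin(g)^2 - 20*sin(g) + 3)*cos(g)/(5*sin(g)^2 + 3*sin(g) + 3)^2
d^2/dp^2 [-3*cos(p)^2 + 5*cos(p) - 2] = -5*cos(p) + 6*cos(2*p)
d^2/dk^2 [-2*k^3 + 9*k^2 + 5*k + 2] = 18 - 12*k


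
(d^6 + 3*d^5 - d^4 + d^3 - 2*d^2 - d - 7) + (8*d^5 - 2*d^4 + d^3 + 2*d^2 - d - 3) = d^6 + 11*d^5 - 3*d^4 + 2*d^3 - 2*d - 10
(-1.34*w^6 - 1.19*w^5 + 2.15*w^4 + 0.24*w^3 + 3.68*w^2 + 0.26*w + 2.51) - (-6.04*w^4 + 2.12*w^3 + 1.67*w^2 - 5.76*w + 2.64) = -1.34*w^6 - 1.19*w^5 + 8.19*w^4 - 1.88*w^3 + 2.01*w^2 + 6.02*w - 0.13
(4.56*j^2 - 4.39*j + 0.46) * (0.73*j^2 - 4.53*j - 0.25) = 3.3288*j^4 - 23.8615*j^3 + 19.0825*j^2 - 0.9863*j - 0.115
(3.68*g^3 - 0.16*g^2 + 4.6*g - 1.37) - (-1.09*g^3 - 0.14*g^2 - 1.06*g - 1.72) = 4.77*g^3 - 0.02*g^2 + 5.66*g + 0.35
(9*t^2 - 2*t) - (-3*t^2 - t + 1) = 12*t^2 - t - 1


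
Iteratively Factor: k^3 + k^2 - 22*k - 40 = (k + 4)*(k^2 - 3*k - 10) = (k + 2)*(k + 4)*(k - 5)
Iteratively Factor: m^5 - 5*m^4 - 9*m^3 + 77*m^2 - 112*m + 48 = (m - 1)*(m^4 - 4*m^3 - 13*m^2 + 64*m - 48) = (m - 3)*(m - 1)*(m^3 - m^2 - 16*m + 16) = (m - 3)*(m - 1)*(m + 4)*(m^2 - 5*m + 4) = (m - 3)*(m - 1)^2*(m + 4)*(m - 4)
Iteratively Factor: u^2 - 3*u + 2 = (u - 2)*(u - 1)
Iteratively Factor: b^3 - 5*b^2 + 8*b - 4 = (b - 2)*(b^2 - 3*b + 2) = (b - 2)*(b - 1)*(b - 2)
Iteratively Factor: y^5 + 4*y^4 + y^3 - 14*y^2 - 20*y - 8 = (y + 2)*(y^4 + 2*y^3 - 3*y^2 - 8*y - 4) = (y + 2)^2*(y^3 - 3*y - 2) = (y + 1)*(y + 2)^2*(y^2 - y - 2) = (y + 1)^2*(y + 2)^2*(y - 2)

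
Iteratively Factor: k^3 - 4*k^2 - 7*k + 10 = (k - 1)*(k^2 - 3*k - 10) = (k - 5)*(k - 1)*(k + 2)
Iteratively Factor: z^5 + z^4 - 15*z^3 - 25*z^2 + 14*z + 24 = (z + 3)*(z^4 - 2*z^3 - 9*z^2 + 2*z + 8) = (z - 4)*(z + 3)*(z^3 + 2*z^2 - z - 2) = (z - 4)*(z + 1)*(z + 3)*(z^2 + z - 2) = (z - 4)*(z - 1)*(z + 1)*(z + 3)*(z + 2)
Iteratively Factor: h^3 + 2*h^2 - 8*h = (h)*(h^2 + 2*h - 8) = h*(h - 2)*(h + 4)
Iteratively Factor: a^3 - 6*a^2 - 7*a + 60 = (a - 4)*(a^2 - 2*a - 15) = (a - 4)*(a + 3)*(a - 5)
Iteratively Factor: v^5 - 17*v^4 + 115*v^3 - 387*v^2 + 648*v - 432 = (v - 3)*(v^4 - 14*v^3 + 73*v^2 - 168*v + 144) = (v - 4)*(v - 3)*(v^3 - 10*v^2 + 33*v - 36) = (v - 4)^2*(v - 3)*(v^2 - 6*v + 9) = (v - 4)^2*(v - 3)^2*(v - 3)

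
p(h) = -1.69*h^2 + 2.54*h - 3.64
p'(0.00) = 2.54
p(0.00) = -3.64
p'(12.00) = -38.02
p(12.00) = -216.52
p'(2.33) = -5.34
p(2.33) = -6.90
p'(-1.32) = 7.00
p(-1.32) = -9.94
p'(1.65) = -3.04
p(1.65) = -4.05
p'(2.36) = -5.44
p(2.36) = -7.06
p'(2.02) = -4.29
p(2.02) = -5.41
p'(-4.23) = 16.84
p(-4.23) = -44.62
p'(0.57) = 0.61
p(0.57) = -2.74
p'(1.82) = -3.61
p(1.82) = -4.62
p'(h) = 2.54 - 3.38*h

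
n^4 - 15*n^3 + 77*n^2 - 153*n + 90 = (n - 6)*(n - 5)*(n - 3)*(n - 1)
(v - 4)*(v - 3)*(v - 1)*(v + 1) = v^4 - 7*v^3 + 11*v^2 + 7*v - 12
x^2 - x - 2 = (x - 2)*(x + 1)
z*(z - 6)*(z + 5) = z^3 - z^2 - 30*z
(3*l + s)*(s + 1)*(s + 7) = 3*l*s^2 + 24*l*s + 21*l + s^3 + 8*s^2 + 7*s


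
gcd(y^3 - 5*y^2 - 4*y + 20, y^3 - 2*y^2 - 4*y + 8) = y^2 - 4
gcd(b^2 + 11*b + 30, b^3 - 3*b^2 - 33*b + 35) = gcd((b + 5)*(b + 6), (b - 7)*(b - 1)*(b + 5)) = b + 5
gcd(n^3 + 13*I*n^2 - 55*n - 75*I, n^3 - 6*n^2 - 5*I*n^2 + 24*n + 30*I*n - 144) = n + 3*I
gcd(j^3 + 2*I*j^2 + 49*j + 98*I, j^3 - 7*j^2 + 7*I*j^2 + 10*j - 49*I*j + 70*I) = j + 7*I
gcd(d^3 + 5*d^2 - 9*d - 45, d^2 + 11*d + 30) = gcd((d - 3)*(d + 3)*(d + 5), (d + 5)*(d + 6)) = d + 5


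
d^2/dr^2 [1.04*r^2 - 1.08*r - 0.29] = 2.08000000000000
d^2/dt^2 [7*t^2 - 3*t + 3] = 14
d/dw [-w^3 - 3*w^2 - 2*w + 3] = -3*w^2 - 6*w - 2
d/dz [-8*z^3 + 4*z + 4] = 4 - 24*z^2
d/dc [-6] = 0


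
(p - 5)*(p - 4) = p^2 - 9*p + 20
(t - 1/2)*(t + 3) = t^2 + 5*t/2 - 3/2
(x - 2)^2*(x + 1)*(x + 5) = x^4 + 2*x^3 - 15*x^2 + 4*x + 20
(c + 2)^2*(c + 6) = c^3 + 10*c^2 + 28*c + 24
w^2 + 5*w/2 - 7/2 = (w - 1)*(w + 7/2)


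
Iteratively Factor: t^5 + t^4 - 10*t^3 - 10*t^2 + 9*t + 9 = (t + 1)*(t^4 - 10*t^2 + 9) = (t + 1)^2*(t^3 - t^2 - 9*t + 9) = (t - 3)*(t + 1)^2*(t^2 + 2*t - 3) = (t - 3)*(t + 1)^2*(t + 3)*(t - 1)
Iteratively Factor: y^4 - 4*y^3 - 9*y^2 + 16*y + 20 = (y - 5)*(y^3 + y^2 - 4*y - 4) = (y - 5)*(y + 1)*(y^2 - 4) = (y - 5)*(y + 1)*(y + 2)*(y - 2)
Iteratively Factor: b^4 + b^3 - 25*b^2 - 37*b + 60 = (b - 1)*(b^3 + 2*b^2 - 23*b - 60) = (b - 5)*(b - 1)*(b^2 + 7*b + 12) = (b - 5)*(b - 1)*(b + 4)*(b + 3)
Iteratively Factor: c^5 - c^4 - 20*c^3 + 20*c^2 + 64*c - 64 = (c - 4)*(c^4 + 3*c^3 - 8*c^2 - 12*c + 16) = (c - 4)*(c + 4)*(c^3 - c^2 - 4*c + 4) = (c - 4)*(c + 2)*(c + 4)*(c^2 - 3*c + 2) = (c - 4)*(c - 2)*(c + 2)*(c + 4)*(c - 1)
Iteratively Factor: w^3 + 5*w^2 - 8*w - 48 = (w - 3)*(w^2 + 8*w + 16) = (w - 3)*(w + 4)*(w + 4)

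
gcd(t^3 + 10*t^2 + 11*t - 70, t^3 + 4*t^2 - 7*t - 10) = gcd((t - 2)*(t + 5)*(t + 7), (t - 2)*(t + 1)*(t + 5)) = t^2 + 3*t - 10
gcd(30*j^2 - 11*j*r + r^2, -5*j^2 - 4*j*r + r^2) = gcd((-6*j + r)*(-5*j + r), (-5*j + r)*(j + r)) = -5*j + r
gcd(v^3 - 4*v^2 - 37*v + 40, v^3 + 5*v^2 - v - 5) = v^2 + 4*v - 5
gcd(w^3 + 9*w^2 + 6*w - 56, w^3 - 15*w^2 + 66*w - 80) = w - 2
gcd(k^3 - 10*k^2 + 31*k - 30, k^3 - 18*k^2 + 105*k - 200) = k - 5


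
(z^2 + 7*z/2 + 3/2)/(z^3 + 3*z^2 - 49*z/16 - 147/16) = 8*(2*z + 1)/(16*z^2 - 49)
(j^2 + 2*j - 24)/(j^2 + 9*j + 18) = (j - 4)/(j + 3)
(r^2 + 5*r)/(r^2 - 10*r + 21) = r*(r + 5)/(r^2 - 10*r + 21)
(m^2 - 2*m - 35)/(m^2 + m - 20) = (m - 7)/(m - 4)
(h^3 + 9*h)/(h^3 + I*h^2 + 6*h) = (h - 3*I)/(h - 2*I)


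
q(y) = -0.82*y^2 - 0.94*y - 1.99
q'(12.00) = -20.62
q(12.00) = -131.35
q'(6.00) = -10.78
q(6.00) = -37.15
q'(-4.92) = 7.13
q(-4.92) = -17.21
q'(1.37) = -3.19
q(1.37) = -4.82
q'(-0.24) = -0.55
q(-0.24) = -1.81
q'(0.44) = -1.66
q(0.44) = -2.56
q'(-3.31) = 4.49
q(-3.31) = -7.86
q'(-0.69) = 0.19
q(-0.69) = -1.73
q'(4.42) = -8.19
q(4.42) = -22.16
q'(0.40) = -1.60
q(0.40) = -2.50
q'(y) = -1.64*y - 0.94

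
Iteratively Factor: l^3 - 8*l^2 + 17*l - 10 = (l - 5)*(l^2 - 3*l + 2) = (l - 5)*(l - 1)*(l - 2)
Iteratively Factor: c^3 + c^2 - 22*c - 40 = (c + 2)*(c^2 - c - 20) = (c + 2)*(c + 4)*(c - 5)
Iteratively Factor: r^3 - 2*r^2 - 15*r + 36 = (r + 4)*(r^2 - 6*r + 9) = (r - 3)*(r + 4)*(r - 3)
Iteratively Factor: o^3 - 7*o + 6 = (o + 3)*(o^2 - 3*o + 2) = (o - 1)*(o + 3)*(o - 2)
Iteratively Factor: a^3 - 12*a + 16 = (a - 2)*(a^2 + 2*a - 8) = (a - 2)*(a + 4)*(a - 2)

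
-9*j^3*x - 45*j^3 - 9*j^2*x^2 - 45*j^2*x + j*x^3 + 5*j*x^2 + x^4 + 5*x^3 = (-3*j + x)*(j + x)*(3*j + x)*(x + 5)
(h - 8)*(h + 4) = h^2 - 4*h - 32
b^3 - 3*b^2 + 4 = (b - 2)^2*(b + 1)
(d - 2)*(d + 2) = d^2 - 4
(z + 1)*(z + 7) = z^2 + 8*z + 7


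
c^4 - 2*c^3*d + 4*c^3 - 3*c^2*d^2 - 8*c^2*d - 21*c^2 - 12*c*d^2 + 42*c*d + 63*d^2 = (c - 3)*(c + 7)*(c - 3*d)*(c + d)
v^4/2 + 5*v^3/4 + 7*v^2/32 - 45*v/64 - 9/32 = (v/2 + 1/4)*(v - 3/4)*(v + 3/4)*(v + 2)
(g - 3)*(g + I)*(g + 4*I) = g^3 - 3*g^2 + 5*I*g^2 - 4*g - 15*I*g + 12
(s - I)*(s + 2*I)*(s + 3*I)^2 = s^4 + 7*I*s^3 - 13*s^2 + 3*I*s - 18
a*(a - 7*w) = a^2 - 7*a*w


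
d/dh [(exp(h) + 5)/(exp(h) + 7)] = 2*exp(h)/(exp(h) + 7)^2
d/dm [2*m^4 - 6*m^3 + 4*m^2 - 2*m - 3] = 8*m^3 - 18*m^2 + 8*m - 2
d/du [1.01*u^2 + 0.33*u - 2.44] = 2.02*u + 0.33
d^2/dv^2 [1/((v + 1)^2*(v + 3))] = 2*((v + 1)^2 + 2*(v + 1)*(v + 3) + 3*(v + 3)^2)/((v + 1)^4*(v + 3)^3)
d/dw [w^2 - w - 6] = 2*w - 1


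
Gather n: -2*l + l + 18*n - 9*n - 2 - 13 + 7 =-l + 9*n - 8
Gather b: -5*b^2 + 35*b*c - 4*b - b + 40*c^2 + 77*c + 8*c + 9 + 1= -5*b^2 + b*(35*c - 5) + 40*c^2 + 85*c + 10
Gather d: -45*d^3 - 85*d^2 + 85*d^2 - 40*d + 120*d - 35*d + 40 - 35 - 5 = -45*d^3 + 45*d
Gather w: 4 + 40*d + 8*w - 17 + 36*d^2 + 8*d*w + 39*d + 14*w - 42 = 36*d^2 + 79*d + w*(8*d + 22) - 55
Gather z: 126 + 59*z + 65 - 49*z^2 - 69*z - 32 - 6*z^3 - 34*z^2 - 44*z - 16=-6*z^3 - 83*z^2 - 54*z + 143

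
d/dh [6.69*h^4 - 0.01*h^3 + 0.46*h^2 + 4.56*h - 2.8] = 26.76*h^3 - 0.03*h^2 + 0.92*h + 4.56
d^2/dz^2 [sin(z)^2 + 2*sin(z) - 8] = -2*sin(z) + 2*cos(2*z)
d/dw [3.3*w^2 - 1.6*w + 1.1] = 6.6*w - 1.6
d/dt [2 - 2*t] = -2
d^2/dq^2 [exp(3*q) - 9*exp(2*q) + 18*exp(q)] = 9*(exp(2*q) - 4*exp(q) + 2)*exp(q)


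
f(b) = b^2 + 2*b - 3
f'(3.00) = 8.00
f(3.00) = 12.00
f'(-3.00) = -4.00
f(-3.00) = 0.00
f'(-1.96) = -1.92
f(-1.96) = -3.08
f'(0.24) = 2.48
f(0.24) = -2.46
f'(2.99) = 7.98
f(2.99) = 11.92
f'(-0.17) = 1.66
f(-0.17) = -3.31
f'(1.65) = 5.30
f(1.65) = 3.02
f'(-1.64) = -1.28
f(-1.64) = -3.59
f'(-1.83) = -1.66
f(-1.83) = -3.31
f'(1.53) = 5.06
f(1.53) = 2.40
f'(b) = 2*b + 2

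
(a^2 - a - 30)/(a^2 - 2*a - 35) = (a - 6)/(a - 7)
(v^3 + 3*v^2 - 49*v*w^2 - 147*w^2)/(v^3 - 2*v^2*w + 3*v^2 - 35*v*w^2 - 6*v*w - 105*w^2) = (v + 7*w)/(v + 5*w)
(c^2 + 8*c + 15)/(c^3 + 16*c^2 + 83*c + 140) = (c + 3)/(c^2 + 11*c + 28)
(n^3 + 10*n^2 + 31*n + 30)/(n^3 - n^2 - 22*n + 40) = (n^2 + 5*n + 6)/(n^2 - 6*n + 8)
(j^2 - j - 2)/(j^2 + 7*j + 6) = (j - 2)/(j + 6)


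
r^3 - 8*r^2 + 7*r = r*(r - 7)*(r - 1)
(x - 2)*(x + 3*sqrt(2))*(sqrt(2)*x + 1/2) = sqrt(2)*x^3 - 2*sqrt(2)*x^2 + 13*x^2/2 - 13*x + 3*sqrt(2)*x/2 - 3*sqrt(2)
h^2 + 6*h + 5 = (h + 1)*(h + 5)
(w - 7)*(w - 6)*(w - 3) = w^3 - 16*w^2 + 81*w - 126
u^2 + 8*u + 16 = (u + 4)^2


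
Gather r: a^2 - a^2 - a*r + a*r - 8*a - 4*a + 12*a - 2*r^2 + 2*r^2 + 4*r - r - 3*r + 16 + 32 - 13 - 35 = 0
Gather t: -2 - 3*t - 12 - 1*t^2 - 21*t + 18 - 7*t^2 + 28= -8*t^2 - 24*t + 32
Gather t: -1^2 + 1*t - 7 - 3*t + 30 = 22 - 2*t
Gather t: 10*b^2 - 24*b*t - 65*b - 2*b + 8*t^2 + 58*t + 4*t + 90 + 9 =10*b^2 - 67*b + 8*t^2 + t*(62 - 24*b) + 99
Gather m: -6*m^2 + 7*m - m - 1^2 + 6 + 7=-6*m^2 + 6*m + 12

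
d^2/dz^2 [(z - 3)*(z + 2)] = 2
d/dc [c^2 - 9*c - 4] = 2*c - 9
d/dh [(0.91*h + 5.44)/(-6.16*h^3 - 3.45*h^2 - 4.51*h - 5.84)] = (11.2112*h^3 + 103.6707*h^2 + 37.536*h + 19.22)/(37.9456*h^6 + 42.504*h^5 + 67.4657*h^4 + 103.0678*h^3 + 60.6361*h^2 + 52.6768*h + 34.1056)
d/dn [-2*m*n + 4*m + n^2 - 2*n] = -2*m + 2*n - 2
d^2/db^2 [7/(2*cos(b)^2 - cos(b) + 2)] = 7*(16*sin(b)^4 + 7*sin(b)^2 + 19*cos(b)/2 - 3*cos(3*b)/2 - 17)/(2*sin(b)^2 + cos(b) - 4)^3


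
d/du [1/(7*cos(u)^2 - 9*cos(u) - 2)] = (14*cos(u) - 9)*sin(u)/(-7*cos(u)^2 + 9*cos(u) + 2)^2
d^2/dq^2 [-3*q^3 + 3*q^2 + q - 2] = 6 - 18*q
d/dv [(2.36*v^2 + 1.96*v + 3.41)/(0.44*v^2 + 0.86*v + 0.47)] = (1.1672*v^2 - 0.782400000000001*v - 2.0114)/(0.1936*v^4 + 0.7568*v^3 + 1.1532*v^2 + 0.8084*v + 0.2209)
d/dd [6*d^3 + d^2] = 2*d*(9*d + 1)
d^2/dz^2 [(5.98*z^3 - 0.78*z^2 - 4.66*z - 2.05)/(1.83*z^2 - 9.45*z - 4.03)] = (2.8421709430404e-14*z^5 + 5.6843418860808e-13*z^4 + 1098.072096*z^3 + 1290.729978*z^2 + 589.231338*z - 66.7749239999998)/(6.128487*z^6 - 94.941315*z^5 + 449.782524*z^4 - 425.751795*z^3 - 990.504684*z^2 - 460.429515*z - 65.450827)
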